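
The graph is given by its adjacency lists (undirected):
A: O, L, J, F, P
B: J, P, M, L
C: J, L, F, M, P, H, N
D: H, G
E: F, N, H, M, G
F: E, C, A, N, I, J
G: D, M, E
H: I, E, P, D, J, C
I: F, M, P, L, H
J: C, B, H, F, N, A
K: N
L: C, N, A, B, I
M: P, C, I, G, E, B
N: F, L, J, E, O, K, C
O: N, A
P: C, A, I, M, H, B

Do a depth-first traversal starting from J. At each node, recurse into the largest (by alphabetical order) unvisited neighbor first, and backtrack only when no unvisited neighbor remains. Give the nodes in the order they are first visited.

Visit J
J → N
N → O
O → A
A → P
P → M
M → I
I → L
L → C
C → H
H → E
E → G
G → D
E → F
L → B
N → K

J N O A P M I L C H E G D F B K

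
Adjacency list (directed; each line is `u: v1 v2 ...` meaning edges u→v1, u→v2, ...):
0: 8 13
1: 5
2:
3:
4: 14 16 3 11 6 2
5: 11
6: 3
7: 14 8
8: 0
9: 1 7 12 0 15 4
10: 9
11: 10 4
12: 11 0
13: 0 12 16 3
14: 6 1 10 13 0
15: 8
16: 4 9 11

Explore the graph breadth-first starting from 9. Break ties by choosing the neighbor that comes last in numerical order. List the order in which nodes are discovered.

Visit 9; enqueue 15, 12, 7, 4, 1, 0 → queue [15, 12, 7, 4, 1, 0]
Visit 15; enqueue 8 → queue [12, 7, 4, 1, 0, 8]
Visit 12; enqueue 11 → queue [7, 4, 1, 0, 8, 11]
Visit 7; enqueue 14 → queue [4, 1, 0, 8, 11, 14]
Visit 4; enqueue 16, 6, 3, 2 → queue [1, 0, 8, 11, 14, 16, 6, 3, 2]
Visit 1; enqueue 5 → queue [0, 8, 11, 14, 16, 6, 3, 2, 5]
Visit 0; enqueue 13 → queue [8, 11, 14, 16, 6, 3, 2, 5, 13]
Visit 8 → queue [11, 14, 16, 6, 3, 2, 5, 13]
Visit 11; enqueue 10 → queue [14, 16, 6, 3, 2, 5, 13, 10]
Visit 14 → queue [16, 6, 3, 2, 5, 13, 10]
Visit 16 → queue [6, 3, 2, 5, 13, 10]
Visit 6 → queue [3, 2, 5, 13, 10]
Visit 3 → queue [2, 5, 13, 10]
Visit 2 → queue [5, 13, 10]
Visit 5 → queue [13, 10]
Visit 13 → queue [10]
Visit 10 → queue []

9, 15, 12, 7, 4, 1, 0, 8, 11, 14, 16, 6, 3, 2, 5, 13, 10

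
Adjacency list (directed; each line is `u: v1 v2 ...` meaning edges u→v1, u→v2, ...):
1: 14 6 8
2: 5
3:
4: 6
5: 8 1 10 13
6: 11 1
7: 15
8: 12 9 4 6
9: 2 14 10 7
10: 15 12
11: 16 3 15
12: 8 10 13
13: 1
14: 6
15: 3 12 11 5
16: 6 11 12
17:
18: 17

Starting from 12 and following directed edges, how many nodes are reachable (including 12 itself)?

16

BFS from 12 visits: 12, 13, 10, 8, 1, 15, 9, 6, 4, 14, 11, 5, 3, 7, 2, 16
Reachable nodes: 16 of 18 total.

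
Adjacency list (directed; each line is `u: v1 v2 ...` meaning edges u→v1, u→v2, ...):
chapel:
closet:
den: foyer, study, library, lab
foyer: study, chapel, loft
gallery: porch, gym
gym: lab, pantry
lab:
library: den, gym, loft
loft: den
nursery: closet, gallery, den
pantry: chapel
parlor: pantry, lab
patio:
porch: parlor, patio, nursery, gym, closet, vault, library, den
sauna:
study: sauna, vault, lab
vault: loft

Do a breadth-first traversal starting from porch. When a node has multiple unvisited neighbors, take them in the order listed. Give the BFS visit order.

porch, parlor, patio, nursery, gym, closet, vault, library, den, pantry, lab, gallery, loft, foyer, study, chapel, sauna

Visit porch; enqueue parlor, patio, nursery, gym, closet, vault, library, den → queue [parlor, patio, nursery, gym, closet, vault, library, den]
Visit parlor; enqueue pantry, lab → queue [patio, nursery, gym, closet, vault, library, den, pantry, lab]
Visit patio → queue [nursery, gym, closet, vault, library, den, pantry, lab]
Visit nursery; enqueue gallery → queue [gym, closet, vault, library, den, pantry, lab, gallery]
Visit gym → queue [closet, vault, library, den, pantry, lab, gallery]
Visit closet → queue [vault, library, den, pantry, lab, gallery]
Visit vault; enqueue loft → queue [library, den, pantry, lab, gallery, loft]
Visit library → queue [den, pantry, lab, gallery, loft]
Visit den; enqueue foyer, study → queue [pantry, lab, gallery, loft, foyer, study]
Visit pantry; enqueue chapel → queue [lab, gallery, loft, foyer, study, chapel]
Visit lab → queue [gallery, loft, foyer, study, chapel]
Visit gallery → queue [loft, foyer, study, chapel]
Visit loft → queue [foyer, study, chapel]
Visit foyer → queue [study, chapel]
Visit study; enqueue sauna → queue [chapel, sauna]
Visit chapel → queue [sauna]
Visit sauna → queue []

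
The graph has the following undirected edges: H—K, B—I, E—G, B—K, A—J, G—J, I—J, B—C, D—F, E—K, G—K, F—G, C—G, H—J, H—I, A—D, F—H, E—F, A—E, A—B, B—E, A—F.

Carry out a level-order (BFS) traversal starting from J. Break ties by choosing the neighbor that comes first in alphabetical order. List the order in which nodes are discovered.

Visit J; enqueue A, G, H, I → queue [A, G, H, I]
Visit A; enqueue B, D, E, F → queue [G, H, I, B, D, E, F]
Visit G; enqueue C, K → queue [H, I, B, D, E, F, C, K]
Visit H → queue [I, B, D, E, F, C, K]
Visit I → queue [B, D, E, F, C, K]
Visit B → queue [D, E, F, C, K]
Visit D → queue [E, F, C, K]
Visit E → queue [F, C, K]
Visit F → queue [C, K]
Visit C → queue [K]
Visit K → queue []

J A G H I B D E F C K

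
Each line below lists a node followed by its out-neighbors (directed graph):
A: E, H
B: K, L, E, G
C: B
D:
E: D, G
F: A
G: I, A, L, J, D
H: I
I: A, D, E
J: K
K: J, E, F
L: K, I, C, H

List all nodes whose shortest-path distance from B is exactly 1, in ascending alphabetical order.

E, G, K, L

Level 0: B
Level 1: E, G, K, L
Level 2: A, C, D, F, H, I, J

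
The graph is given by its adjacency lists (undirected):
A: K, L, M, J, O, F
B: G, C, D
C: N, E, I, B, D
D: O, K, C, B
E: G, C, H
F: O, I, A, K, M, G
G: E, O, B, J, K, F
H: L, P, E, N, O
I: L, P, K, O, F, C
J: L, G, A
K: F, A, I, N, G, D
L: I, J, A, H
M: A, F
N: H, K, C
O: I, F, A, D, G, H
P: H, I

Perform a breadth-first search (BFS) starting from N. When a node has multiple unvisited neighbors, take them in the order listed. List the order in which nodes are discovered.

Visit N; enqueue H, K, C → queue [H, K, C]
Visit H; enqueue L, P, E, O → queue [K, C, L, P, E, O]
Visit K; enqueue F, A, I, G, D → queue [C, L, P, E, O, F, A, I, G, D]
Visit C; enqueue B → queue [L, P, E, O, F, A, I, G, D, B]
Visit L; enqueue J → queue [P, E, O, F, A, I, G, D, B, J]
Visit P → queue [E, O, F, A, I, G, D, B, J]
Visit E → queue [O, F, A, I, G, D, B, J]
Visit O → queue [F, A, I, G, D, B, J]
Visit F; enqueue M → queue [A, I, G, D, B, J, M]
Visit A → queue [I, G, D, B, J, M]
Visit I → queue [G, D, B, J, M]
Visit G → queue [D, B, J, M]
Visit D → queue [B, J, M]
Visit B → queue [J, M]
Visit J → queue [M]
Visit M → queue []

N, H, K, C, L, P, E, O, F, A, I, G, D, B, J, M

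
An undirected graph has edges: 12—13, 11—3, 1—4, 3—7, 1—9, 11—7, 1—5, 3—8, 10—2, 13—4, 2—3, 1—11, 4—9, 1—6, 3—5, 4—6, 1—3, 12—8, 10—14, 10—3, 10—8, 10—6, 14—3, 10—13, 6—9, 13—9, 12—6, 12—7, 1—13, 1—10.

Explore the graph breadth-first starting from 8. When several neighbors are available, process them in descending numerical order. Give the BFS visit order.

8 → 12 → 10 → 3 → 13 → 7 → 6 → 14 → 2 → 1 → 11 → 5 → 9 → 4

Visit 8; enqueue 12, 10, 3 → queue [12, 10, 3]
Visit 12; enqueue 13, 7, 6 → queue [10, 3, 13, 7, 6]
Visit 10; enqueue 14, 2, 1 → queue [3, 13, 7, 6, 14, 2, 1]
Visit 3; enqueue 11, 5 → queue [13, 7, 6, 14, 2, 1, 11, 5]
Visit 13; enqueue 9, 4 → queue [7, 6, 14, 2, 1, 11, 5, 9, 4]
Visit 7 → queue [6, 14, 2, 1, 11, 5, 9, 4]
Visit 6 → queue [14, 2, 1, 11, 5, 9, 4]
Visit 14 → queue [2, 1, 11, 5, 9, 4]
Visit 2 → queue [1, 11, 5, 9, 4]
Visit 1 → queue [11, 5, 9, 4]
Visit 11 → queue [5, 9, 4]
Visit 5 → queue [9, 4]
Visit 9 → queue [4]
Visit 4 → queue []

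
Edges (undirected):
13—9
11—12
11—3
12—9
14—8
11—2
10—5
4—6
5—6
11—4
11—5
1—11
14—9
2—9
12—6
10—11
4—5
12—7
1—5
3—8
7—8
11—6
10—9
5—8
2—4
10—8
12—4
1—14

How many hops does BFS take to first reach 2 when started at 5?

2

Level 0: 5
Level 1: 1, 4, 6, 8, 10, 11
Level 2: 2, 3, 7, 9, 12, 14
Level 3: 13
2 first appears at level 2.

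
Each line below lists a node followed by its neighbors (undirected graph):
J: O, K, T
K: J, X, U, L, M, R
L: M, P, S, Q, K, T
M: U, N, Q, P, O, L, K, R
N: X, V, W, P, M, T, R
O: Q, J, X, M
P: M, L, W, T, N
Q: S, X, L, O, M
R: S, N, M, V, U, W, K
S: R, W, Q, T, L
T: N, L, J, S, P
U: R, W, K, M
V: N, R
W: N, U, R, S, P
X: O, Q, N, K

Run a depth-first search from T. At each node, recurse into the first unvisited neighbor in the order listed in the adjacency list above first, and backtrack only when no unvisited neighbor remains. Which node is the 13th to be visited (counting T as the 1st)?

Visit T
T → N
N → X
X → O
O → Q
Q → S
S → R
R → M
M → U
U → W
W → P
P → L
L → K
K → J
R → V

Visit order: T, N, X, O, Q, S, R, M, U, W, P, L, K, J, V

K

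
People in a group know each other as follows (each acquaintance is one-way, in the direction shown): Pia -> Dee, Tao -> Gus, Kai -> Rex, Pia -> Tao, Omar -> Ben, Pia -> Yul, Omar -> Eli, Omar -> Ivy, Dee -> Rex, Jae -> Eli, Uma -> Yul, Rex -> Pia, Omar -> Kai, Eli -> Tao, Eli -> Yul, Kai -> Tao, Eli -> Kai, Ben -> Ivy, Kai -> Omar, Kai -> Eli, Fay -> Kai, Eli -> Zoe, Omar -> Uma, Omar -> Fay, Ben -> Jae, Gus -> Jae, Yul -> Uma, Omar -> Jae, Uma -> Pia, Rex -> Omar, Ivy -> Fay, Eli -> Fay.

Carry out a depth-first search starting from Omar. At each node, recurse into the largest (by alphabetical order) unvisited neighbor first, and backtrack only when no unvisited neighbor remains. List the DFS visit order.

Omar, Uma, Yul, Pia, Tao, Gus, Jae, Eli, Zoe, Kai, Rex, Fay, Dee, Ivy, Ben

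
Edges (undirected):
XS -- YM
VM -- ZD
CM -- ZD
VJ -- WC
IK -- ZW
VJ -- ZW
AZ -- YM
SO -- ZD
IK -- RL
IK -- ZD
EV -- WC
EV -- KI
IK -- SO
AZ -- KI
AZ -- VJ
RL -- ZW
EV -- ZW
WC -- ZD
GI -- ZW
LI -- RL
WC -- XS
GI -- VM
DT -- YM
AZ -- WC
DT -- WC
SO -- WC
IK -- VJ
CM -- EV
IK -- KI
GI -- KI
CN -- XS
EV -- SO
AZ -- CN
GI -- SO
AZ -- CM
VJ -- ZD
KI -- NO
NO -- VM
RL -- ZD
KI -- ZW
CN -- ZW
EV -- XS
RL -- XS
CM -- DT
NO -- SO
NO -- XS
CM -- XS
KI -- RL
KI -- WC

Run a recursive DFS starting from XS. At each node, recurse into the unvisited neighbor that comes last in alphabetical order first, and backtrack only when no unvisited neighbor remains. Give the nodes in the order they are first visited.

Visit XS
XS → YM
YM → DT
DT → WC
WC → ZD
ZD → VM
VM → NO
NO → SO
SO → IK
IK → ZW
ZW → VJ
VJ → AZ
AZ → KI
KI → RL
RL → LI
KI → GI
KI → EV
EV → CM
AZ → CN

XS YM DT WC ZD VM NO SO IK ZW VJ AZ KI RL LI GI EV CM CN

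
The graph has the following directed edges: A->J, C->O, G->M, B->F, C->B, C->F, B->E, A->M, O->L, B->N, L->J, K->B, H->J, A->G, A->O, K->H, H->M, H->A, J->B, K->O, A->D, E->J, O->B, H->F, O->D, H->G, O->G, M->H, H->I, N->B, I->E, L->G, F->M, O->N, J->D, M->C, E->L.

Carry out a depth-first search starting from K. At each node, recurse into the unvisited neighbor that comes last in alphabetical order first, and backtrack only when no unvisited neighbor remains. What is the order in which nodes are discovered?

Visit K
K → O
O → N
N → B
B → F
F → M
M → H
H → J
J → D
H → I
I → E
E → L
L → G
H → A
M → C

K O N B F M H J D I E L G A C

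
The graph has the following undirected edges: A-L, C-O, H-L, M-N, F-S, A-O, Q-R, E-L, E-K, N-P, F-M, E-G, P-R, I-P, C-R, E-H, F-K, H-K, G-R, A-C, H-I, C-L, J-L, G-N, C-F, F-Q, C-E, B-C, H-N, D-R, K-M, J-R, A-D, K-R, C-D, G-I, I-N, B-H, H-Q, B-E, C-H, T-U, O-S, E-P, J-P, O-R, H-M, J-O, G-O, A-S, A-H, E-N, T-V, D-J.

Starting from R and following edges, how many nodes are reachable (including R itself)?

BFS from R visits: R, C, D, G, J, K, O, P, Q, A, B, E, F, H, L, I, N, M, S
Reachable nodes: 19 of 22 total.

19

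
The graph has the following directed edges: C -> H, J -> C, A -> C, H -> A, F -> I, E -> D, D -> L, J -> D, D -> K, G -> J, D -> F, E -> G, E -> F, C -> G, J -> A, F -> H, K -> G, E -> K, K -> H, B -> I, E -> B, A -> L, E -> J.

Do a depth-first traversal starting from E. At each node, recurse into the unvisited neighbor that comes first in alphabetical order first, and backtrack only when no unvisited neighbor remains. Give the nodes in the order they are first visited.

E → B → I → D → F → H → A → C → G → J → L → K

Visit E
E → B
B → I
E → D
D → F
F → H
H → A
A → C
C → G
G → J
A → L
D → K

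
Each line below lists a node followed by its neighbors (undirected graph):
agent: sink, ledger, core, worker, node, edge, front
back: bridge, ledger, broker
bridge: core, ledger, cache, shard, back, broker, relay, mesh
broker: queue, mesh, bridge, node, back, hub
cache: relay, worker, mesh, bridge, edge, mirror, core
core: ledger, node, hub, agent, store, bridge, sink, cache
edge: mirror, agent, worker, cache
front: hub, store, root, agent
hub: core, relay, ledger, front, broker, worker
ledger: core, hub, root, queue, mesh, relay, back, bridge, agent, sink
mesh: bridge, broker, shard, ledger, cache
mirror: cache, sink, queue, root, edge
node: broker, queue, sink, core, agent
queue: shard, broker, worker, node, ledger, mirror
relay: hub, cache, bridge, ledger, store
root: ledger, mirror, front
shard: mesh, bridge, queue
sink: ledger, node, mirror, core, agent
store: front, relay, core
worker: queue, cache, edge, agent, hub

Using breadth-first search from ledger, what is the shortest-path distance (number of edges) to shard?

2

Level 0: ledger
Level 1: agent, back, bridge, core, hub, mesh, queue, relay, root, sink
Level 2: broker, cache, edge, front, mirror, node, shard, store, worker
shard first appears at level 2.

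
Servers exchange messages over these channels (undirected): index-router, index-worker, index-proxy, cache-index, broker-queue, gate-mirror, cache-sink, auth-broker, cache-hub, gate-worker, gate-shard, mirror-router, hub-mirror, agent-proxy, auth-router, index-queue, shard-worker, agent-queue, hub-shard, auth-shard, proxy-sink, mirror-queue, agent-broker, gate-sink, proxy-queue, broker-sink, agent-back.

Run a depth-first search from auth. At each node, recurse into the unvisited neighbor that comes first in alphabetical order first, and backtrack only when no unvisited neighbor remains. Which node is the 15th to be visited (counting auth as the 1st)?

router

Visit auth
auth → broker
broker → agent
agent → back
agent → proxy
proxy → index
index → cache
cache → hub
hub → mirror
mirror → gate
gate → shard
shard → worker
gate → sink
mirror → queue
mirror → router

Visit order: auth, broker, agent, back, proxy, index, cache, hub, mirror, gate, shard, worker, sink, queue, router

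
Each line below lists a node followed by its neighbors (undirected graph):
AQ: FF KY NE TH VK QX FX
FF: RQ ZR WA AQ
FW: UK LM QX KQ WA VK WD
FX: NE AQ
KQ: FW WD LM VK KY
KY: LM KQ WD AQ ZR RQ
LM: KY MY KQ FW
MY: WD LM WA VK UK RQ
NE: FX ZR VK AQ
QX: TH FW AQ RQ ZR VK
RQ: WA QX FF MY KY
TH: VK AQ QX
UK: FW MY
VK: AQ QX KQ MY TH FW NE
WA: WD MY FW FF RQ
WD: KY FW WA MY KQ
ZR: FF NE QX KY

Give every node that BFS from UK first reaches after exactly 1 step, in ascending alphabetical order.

Level 0: UK
Level 1: FW, MY
Level 2: KQ, LM, QX, RQ, VK, WA, WD
Level 3: AQ, FF, KY, NE, TH, ZR
Level 4: FX

FW, MY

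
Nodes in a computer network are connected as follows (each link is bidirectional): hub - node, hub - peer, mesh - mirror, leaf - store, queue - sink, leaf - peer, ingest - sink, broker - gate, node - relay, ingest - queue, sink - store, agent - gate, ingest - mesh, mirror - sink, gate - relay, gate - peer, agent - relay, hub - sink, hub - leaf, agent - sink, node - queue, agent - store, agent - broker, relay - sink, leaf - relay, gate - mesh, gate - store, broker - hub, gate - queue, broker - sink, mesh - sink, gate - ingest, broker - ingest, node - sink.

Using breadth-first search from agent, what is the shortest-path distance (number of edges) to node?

2

Level 0: agent
Level 1: broker, gate, relay, sink, store
Level 2: hub, ingest, leaf, mesh, mirror, node, peer, queue
node first appears at level 2.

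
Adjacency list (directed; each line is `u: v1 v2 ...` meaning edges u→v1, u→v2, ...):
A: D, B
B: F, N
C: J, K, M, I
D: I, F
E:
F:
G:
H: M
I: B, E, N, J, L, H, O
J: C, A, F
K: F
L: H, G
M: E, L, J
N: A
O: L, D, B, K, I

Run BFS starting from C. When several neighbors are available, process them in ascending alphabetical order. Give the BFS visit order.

Visit C; enqueue I, J, K, M → queue [I, J, K, M]
Visit I; enqueue B, E, H, L, N, O → queue [J, K, M, B, E, H, L, N, O]
Visit J; enqueue A, F → queue [K, M, B, E, H, L, N, O, A, F]
Visit K → queue [M, B, E, H, L, N, O, A, F]
Visit M → queue [B, E, H, L, N, O, A, F]
Visit B → queue [E, H, L, N, O, A, F]
Visit E → queue [H, L, N, O, A, F]
Visit H → queue [L, N, O, A, F]
Visit L; enqueue G → queue [N, O, A, F, G]
Visit N → queue [O, A, F, G]
Visit O; enqueue D → queue [A, F, G, D]
Visit A → queue [F, G, D]
Visit F → queue [G, D]
Visit G → queue [D]
Visit D → queue []

C → I → J → K → M → B → E → H → L → N → O → A → F → G → D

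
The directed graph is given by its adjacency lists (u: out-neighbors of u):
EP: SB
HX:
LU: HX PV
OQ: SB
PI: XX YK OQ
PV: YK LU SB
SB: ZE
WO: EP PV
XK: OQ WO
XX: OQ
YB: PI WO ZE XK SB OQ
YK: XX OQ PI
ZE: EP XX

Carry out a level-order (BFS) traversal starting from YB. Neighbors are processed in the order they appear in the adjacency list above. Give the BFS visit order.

Visit YB; enqueue PI, WO, ZE, XK, SB, OQ → queue [PI, WO, ZE, XK, SB, OQ]
Visit PI; enqueue XX, YK → queue [WO, ZE, XK, SB, OQ, XX, YK]
Visit WO; enqueue EP, PV → queue [ZE, XK, SB, OQ, XX, YK, EP, PV]
Visit ZE → queue [XK, SB, OQ, XX, YK, EP, PV]
Visit XK → queue [SB, OQ, XX, YK, EP, PV]
Visit SB → queue [OQ, XX, YK, EP, PV]
Visit OQ → queue [XX, YK, EP, PV]
Visit XX → queue [YK, EP, PV]
Visit YK → queue [EP, PV]
Visit EP → queue [PV]
Visit PV; enqueue LU → queue [LU]
Visit LU; enqueue HX → queue [HX]
Visit HX → queue []

YB → PI → WO → ZE → XK → SB → OQ → XX → YK → EP → PV → LU → HX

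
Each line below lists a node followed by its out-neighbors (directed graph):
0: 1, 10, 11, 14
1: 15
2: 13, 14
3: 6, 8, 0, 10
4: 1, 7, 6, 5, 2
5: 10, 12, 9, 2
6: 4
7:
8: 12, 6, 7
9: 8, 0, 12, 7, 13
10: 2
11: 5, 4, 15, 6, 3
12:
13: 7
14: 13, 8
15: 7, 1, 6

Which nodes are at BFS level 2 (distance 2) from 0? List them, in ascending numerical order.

Level 0: 0
Level 1: 1, 10, 11, 14
Level 2: 2, 3, 4, 5, 6, 8, 13, 15
Level 3: 7, 9, 12

2, 3, 4, 5, 6, 8, 13, 15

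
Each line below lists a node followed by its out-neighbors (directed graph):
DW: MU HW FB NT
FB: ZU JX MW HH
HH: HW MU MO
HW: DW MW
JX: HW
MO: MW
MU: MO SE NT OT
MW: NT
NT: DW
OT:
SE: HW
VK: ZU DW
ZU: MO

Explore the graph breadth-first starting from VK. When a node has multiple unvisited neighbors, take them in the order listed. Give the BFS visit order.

VK, ZU, DW, MO, MU, HW, FB, NT, MW, SE, OT, JX, HH

Visit VK; enqueue ZU, DW → queue [ZU, DW]
Visit ZU; enqueue MO → queue [DW, MO]
Visit DW; enqueue MU, HW, FB, NT → queue [MO, MU, HW, FB, NT]
Visit MO; enqueue MW → queue [MU, HW, FB, NT, MW]
Visit MU; enqueue SE, OT → queue [HW, FB, NT, MW, SE, OT]
Visit HW → queue [FB, NT, MW, SE, OT]
Visit FB; enqueue JX, HH → queue [NT, MW, SE, OT, JX, HH]
Visit NT → queue [MW, SE, OT, JX, HH]
Visit MW → queue [SE, OT, JX, HH]
Visit SE → queue [OT, JX, HH]
Visit OT → queue [JX, HH]
Visit JX → queue [HH]
Visit HH → queue []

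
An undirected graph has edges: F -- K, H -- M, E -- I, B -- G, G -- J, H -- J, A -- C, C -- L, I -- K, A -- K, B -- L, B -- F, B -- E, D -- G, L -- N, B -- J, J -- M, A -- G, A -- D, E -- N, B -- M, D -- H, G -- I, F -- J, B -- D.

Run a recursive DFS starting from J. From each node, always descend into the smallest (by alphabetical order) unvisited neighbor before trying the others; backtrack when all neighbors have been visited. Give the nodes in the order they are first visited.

J → B → D → A → C → L → N → E → I → G → K → F → H → M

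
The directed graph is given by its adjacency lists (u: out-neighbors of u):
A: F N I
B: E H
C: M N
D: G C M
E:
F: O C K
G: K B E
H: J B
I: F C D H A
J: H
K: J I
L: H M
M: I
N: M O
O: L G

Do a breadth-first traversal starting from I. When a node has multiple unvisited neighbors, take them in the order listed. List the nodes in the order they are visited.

I F C D H A O K M N G J B L E

Visit I; enqueue F, C, D, H, A → queue [F, C, D, H, A]
Visit F; enqueue O, K → queue [C, D, H, A, O, K]
Visit C; enqueue M, N → queue [D, H, A, O, K, M, N]
Visit D; enqueue G → queue [H, A, O, K, M, N, G]
Visit H; enqueue J, B → queue [A, O, K, M, N, G, J, B]
Visit A → queue [O, K, M, N, G, J, B]
Visit O; enqueue L → queue [K, M, N, G, J, B, L]
Visit K → queue [M, N, G, J, B, L]
Visit M → queue [N, G, J, B, L]
Visit N → queue [G, J, B, L]
Visit G; enqueue E → queue [J, B, L, E]
Visit J → queue [B, L, E]
Visit B → queue [L, E]
Visit L → queue [E]
Visit E → queue []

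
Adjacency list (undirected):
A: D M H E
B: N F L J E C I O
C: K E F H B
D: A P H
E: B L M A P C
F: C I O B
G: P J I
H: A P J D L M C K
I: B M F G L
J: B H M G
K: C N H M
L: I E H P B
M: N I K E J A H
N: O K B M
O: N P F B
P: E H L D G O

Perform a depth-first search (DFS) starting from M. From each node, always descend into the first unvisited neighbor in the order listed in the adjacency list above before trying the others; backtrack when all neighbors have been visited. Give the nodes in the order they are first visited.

M, N, O, P, E, B, F, C, K, H, A, D, J, G, I, L

Visit M
M → N
N → O
O → P
P → E
E → B
B → F
F → C
C → K
K → H
H → A
A → D
H → J
J → G
G → I
I → L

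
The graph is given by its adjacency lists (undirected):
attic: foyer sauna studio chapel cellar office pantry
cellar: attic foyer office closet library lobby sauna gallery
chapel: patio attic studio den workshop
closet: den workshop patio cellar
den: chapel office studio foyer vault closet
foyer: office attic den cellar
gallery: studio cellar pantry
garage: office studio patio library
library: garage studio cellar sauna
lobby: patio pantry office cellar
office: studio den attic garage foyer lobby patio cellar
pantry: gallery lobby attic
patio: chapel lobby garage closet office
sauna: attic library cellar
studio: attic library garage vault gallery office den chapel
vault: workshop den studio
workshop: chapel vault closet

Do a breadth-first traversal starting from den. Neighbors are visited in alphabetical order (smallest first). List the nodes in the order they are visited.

den, chapel, closet, foyer, office, studio, vault, attic, patio, workshop, cellar, garage, lobby, gallery, library, pantry, sauna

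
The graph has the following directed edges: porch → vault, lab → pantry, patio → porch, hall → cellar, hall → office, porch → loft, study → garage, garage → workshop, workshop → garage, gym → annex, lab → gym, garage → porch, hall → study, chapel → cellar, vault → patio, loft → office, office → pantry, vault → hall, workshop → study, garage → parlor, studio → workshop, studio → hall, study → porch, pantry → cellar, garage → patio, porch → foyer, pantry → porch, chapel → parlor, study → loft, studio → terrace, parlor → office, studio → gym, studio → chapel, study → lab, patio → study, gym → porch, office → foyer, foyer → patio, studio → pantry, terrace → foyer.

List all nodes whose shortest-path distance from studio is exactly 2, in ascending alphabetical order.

Level 0: studio
Level 1: chapel, gym, hall, pantry, terrace, workshop
Level 2: annex, cellar, foyer, garage, office, parlor, porch, study
Level 3: lab, loft, patio, vault

annex, cellar, foyer, garage, office, parlor, porch, study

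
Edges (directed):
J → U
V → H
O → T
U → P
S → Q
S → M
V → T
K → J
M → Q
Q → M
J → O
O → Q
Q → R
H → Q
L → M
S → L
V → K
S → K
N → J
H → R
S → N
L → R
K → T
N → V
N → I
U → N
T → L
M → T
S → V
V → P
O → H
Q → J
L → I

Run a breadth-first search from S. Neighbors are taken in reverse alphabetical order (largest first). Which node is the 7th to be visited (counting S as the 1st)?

Visit S; enqueue V, Q, N, M, L, K → queue [V, Q, N, M, L, K]
Visit V; enqueue T, P, H → queue [Q, N, M, L, K, T, P, H]
Visit Q; enqueue R, J → queue [N, M, L, K, T, P, H, R, J]
Visit N; enqueue I → queue [M, L, K, T, P, H, R, J, I]
Visit M → queue [L, K, T, P, H, R, J, I]
Visit L → queue [K, T, P, H, R, J, I]
Visit K → queue [T, P, H, R, J, I]
Visit T → queue [P, H, R, J, I]
Visit P → queue [H, R, J, I]
Visit H → queue [R, J, I]
Visit R → queue [J, I]
Visit J; enqueue U, O → queue [I, U, O]
Visit I → queue [U, O]
Visit U → queue [O]
Visit O → queue []

Visit order: S, V, Q, N, M, L, K, T, P, H, R, J, I, U, O

K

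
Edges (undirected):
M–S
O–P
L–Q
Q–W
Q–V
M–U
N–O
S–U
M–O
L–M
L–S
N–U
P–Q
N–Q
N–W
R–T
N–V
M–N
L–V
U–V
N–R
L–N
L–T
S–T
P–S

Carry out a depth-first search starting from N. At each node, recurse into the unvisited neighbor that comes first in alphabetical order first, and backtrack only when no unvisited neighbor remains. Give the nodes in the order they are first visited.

Visit N
N → L
L → M
M → O
O → P
P → Q
Q → V
V → U
U → S
S → T
T → R
Q → W

N L M O P Q V U S T R W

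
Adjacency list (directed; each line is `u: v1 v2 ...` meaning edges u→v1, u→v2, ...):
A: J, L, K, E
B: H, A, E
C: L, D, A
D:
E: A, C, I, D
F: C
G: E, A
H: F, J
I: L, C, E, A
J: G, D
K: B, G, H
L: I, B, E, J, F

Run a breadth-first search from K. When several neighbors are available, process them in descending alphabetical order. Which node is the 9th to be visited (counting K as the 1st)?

D

Visit K; enqueue H, G, B → queue [H, G, B]
Visit H; enqueue J, F → queue [G, B, J, F]
Visit G; enqueue E, A → queue [B, J, F, E, A]
Visit B → queue [J, F, E, A]
Visit J; enqueue D → queue [F, E, A, D]
Visit F; enqueue C → queue [E, A, D, C]
Visit E; enqueue I → queue [A, D, C, I]
Visit A; enqueue L → queue [D, C, I, L]
Visit D → queue [C, I, L]
Visit C → queue [I, L]
Visit I → queue [L]
Visit L → queue []

Visit order: K, H, G, B, J, F, E, A, D, C, I, L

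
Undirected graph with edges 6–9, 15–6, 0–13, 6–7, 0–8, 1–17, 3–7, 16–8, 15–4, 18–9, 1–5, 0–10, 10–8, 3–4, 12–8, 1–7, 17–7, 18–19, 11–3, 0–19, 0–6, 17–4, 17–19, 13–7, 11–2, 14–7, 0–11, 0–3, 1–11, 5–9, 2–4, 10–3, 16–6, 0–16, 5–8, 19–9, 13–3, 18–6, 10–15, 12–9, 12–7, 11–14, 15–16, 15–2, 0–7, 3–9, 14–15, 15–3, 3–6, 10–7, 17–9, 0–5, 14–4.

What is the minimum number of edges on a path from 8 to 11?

2

Level 0: 8
Level 1: 0, 5, 10, 12, 16
Level 2: 1, 3, 6, 7, 9, 11, 13, 15, 19
Level 3: 2, 4, 14, 17, 18
11 first appears at level 2.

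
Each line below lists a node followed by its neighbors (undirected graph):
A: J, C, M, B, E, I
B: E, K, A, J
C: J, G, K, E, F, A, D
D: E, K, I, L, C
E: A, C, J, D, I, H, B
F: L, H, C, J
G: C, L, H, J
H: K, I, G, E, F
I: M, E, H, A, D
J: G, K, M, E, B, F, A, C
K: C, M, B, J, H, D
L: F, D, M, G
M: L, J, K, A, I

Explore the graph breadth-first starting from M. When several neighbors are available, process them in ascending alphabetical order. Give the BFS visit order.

M, A, I, J, K, L, B, C, E, D, H, F, G

Visit M; enqueue A, I, J, K, L → queue [A, I, J, K, L]
Visit A; enqueue B, C, E → queue [I, J, K, L, B, C, E]
Visit I; enqueue D, H → queue [J, K, L, B, C, E, D, H]
Visit J; enqueue F, G → queue [K, L, B, C, E, D, H, F, G]
Visit K → queue [L, B, C, E, D, H, F, G]
Visit L → queue [B, C, E, D, H, F, G]
Visit B → queue [C, E, D, H, F, G]
Visit C → queue [E, D, H, F, G]
Visit E → queue [D, H, F, G]
Visit D → queue [H, F, G]
Visit H → queue [F, G]
Visit F → queue [G]
Visit G → queue []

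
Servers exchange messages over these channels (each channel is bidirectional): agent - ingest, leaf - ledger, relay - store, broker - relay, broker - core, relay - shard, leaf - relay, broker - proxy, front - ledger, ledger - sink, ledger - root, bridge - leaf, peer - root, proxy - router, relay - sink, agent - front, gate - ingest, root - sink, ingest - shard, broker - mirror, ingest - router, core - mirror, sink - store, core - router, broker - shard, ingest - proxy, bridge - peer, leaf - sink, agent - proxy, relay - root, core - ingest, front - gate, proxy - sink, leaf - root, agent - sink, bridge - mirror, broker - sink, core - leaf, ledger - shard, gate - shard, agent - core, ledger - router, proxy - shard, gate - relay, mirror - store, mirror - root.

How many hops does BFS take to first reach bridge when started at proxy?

Level 0: proxy
Level 1: agent, broker, ingest, router, shard, sink
Level 2: core, front, gate, leaf, ledger, mirror, relay, root, store
Level 3: bridge, peer
bridge first appears at level 3.

3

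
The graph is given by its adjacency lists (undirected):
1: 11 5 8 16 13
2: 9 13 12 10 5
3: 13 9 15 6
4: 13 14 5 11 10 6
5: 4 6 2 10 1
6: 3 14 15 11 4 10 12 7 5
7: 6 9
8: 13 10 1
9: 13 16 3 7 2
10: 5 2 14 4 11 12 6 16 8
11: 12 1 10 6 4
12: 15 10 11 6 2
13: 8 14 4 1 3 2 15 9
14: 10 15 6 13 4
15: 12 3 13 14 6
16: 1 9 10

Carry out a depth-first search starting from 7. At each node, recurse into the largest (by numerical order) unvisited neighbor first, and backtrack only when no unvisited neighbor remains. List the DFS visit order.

7, 9, 16, 10, 14, 15, 13, 8, 1, 11, 12, 6, 5, 4, 2, 3

Visit 7
7 → 9
9 → 16
16 → 10
10 → 14
14 → 15
15 → 13
13 → 8
8 → 1
1 → 11
11 → 12
12 → 6
6 → 5
5 → 4
5 → 2
6 → 3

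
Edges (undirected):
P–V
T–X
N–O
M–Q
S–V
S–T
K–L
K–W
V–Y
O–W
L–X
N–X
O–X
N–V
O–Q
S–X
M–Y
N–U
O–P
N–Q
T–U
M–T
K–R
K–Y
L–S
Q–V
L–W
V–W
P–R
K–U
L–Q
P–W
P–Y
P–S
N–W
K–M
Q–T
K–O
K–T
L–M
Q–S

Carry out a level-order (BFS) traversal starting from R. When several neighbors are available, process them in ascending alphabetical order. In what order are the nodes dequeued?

R, K, P, L, M, O, T, U, W, Y, S, V, Q, X, N

Visit R; enqueue K, P → queue [K, P]
Visit K; enqueue L, M, O, T, U, W, Y → queue [P, L, M, O, T, U, W, Y]
Visit P; enqueue S, V → queue [L, M, O, T, U, W, Y, S, V]
Visit L; enqueue Q, X → queue [M, O, T, U, W, Y, S, V, Q, X]
Visit M → queue [O, T, U, W, Y, S, V, Q, X]
Visit O; enqueue N → queue [T, U, W, Y, S, V, Q, X, N]
Visit T → queue [U, W, Y, S, V, Q, X, N]
Visit U → queue [W, Y, S, V, Q, X, N]
Visit W → queue [Y, S, V, Q, X, N]
Visit Y → queue [S, V, Q, X, N]
Visit S → queue [V, Q, X, N]
Visit V → queue [Q, X, N]
Visit Q → queue [X, N]
Visit X → queue [N]
Visit N → queue []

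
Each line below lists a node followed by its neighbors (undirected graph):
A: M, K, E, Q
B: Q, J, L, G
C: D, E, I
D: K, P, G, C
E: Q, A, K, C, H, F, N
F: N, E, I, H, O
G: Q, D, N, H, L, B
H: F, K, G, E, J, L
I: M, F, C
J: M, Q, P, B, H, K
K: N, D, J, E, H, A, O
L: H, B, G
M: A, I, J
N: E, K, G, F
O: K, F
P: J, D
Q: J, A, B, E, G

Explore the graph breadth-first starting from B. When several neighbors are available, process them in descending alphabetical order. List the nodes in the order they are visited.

B, Q, L, J, G, E, A, H, P, M, K, N, D, F, C, I, O

Visit B; enqueue Q, L, J, G → queue [Q, L, J, G]
Visit Q; enqueue E, A → queue [L, J, G, E, A]
Visit L; enqueue H → queue [J, G, E, A, H]
Visit J; enqueue P, M, K → queue [G, E, A, H, P, M, K]
Visit G; enqueue N, D → queue [E, A, H, P, M, K, N, D]
Visit E; enqueue F, C → queue [A, H, P, M, K, N, D, F, C]
Visit A → queue [H, P, M, K, N, D, F, C]
Visit H → queue [P, M, K, N, D, F, C]
Visit P → queue [M, K, N, D, F, C]
Visit M; enqueue I → queue [K, N, D, F, C, I]
Visit K; enqueue O → queue [N, D, F, C, I, O]
Visit N → queue [D, F, C, I, O]
Visit D → queue [F, C, I, O]
Visit F → queue [C, I, O]
Visit C → queue [I, O]
Visit I → queue [O]
Visit O → queue []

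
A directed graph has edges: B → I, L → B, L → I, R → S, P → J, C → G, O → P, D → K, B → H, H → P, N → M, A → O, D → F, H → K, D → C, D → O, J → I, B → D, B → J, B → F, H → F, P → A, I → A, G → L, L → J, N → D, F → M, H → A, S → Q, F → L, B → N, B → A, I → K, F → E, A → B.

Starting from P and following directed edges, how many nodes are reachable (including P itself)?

16

BFS from P visits: P, J, A, I, O, B, K, N, H, F, D, M, L, E, C, G
Reachable nodes: 16 of 19 total.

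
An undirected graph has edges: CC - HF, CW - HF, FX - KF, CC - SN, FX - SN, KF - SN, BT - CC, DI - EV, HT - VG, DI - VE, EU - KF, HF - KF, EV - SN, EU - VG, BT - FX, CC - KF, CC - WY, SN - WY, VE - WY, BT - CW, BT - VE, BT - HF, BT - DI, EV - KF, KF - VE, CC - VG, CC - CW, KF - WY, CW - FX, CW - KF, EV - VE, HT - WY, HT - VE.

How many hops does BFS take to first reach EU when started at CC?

2

Level 0: CC
Level 1: BT, CW, HF, KF, SN, VG, WY
Level 2: DI, EU, EV, FX, HT, VE
EU first appears at level 2.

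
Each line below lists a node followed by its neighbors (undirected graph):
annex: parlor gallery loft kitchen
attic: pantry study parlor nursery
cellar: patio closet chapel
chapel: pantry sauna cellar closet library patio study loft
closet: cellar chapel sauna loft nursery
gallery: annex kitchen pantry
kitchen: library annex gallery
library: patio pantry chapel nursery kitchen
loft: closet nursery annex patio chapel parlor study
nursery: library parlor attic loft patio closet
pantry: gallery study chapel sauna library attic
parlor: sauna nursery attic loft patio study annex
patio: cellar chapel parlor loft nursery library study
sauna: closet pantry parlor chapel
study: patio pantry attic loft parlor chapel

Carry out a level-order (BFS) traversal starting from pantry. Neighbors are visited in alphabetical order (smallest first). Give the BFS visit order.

pantry → attic → chapel → gallery → library → sauna → study → nursery → parlor → cellar → closet → loft → patio → annex → kitchen

Visit pantry; enqueue attic, chapel, gallery, library, sauna, study → queue [attic, chapel, gallery, library, sauna, study]
Visit attic; enqueue nursery, parlor → queue [chapel, gallery, library, sauna, study, nursery, parlor]
Visit chapel; enqueue cellar, closet, loft, patio → queue [gallery, library, sauna, study, nursery, parlor, cellar, closet, loft, patio]
Visit gallery; enqueue annex, kitchen → queue [library, sauna, study, nursery, parlor, cellar, closet, loft, patio, annex, kitchen]
Visit library → queue [sauna, study, nursery, parlor, cellar, closet, loft, patio, annex, kitchen]
Visit sauna → queue [study, nursery, parlor, cellar, closet, loft, patio, annex, kitchen]
Visit study → queue [nursery, parlor, cellar, closet, loft, patio, annex, kitchen]
Visit nursery → queue [parlor, cellar, closet, loft, patio, annex, kitchen]
Visit parlor → queue [cellar, closet, loft, patio, annex, kitchen]
Visit cellar → queue [closet, loft, patio, annex, kitchen]
Visit closet → queue [loft, patio, annex, kitchen]
Visit loft → queue [patio, annex, kitchen]
Visit patio → queue [annex, kitchen]
Visit annex → queue [kitchen]
Visit kitchen → queue []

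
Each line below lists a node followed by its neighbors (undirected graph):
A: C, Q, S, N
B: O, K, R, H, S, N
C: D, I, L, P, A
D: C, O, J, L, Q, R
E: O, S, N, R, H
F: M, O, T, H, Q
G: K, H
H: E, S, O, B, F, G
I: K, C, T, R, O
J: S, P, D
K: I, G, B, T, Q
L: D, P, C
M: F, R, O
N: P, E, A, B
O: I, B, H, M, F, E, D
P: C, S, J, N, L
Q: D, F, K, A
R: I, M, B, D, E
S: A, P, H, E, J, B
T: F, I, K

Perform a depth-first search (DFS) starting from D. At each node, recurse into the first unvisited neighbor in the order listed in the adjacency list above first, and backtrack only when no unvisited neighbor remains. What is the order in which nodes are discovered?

Visit D
D → C
C → I
I → K
K → G
G → H
H → E
E → O
O → B
B → R
R → M
M → F
F → T
F → Q
Q → A
A → S
S → P
P → J
P → N
P → L

D, C, I, K, G, H, E, O, B, R, M, F, T, Q, A, S, P, J, N, L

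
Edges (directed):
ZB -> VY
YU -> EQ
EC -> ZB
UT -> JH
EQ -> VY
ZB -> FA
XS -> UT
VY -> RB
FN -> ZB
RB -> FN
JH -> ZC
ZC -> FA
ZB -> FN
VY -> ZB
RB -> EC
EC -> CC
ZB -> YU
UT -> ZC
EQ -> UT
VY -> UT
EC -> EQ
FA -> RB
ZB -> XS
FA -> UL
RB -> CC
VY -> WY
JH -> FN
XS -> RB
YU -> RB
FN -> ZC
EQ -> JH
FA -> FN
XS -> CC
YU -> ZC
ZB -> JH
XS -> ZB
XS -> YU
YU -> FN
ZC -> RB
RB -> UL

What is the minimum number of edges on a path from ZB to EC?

3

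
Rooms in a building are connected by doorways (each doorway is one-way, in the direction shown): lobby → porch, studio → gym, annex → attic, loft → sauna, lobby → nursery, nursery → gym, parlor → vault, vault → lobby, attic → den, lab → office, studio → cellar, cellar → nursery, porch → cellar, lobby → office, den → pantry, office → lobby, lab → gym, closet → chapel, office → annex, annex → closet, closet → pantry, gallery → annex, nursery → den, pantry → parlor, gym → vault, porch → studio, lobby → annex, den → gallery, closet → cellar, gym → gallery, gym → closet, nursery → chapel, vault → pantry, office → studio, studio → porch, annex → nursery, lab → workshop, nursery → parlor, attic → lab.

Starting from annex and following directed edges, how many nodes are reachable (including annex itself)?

18

BFS from annex visits: annex, attic, closet, nursery, den, lab, cellar, chapel, pantry, gym, parlor, gallery, office, workshop, vault, lobby, studio, porch
Reachable nodes: 18 of 20 total.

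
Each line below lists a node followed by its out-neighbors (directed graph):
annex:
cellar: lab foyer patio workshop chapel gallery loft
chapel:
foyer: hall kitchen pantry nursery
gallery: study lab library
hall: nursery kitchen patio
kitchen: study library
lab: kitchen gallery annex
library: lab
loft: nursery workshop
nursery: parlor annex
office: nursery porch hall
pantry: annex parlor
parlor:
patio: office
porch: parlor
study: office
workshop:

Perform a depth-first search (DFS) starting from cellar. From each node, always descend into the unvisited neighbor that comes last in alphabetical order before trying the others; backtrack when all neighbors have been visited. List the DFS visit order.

cellar -> workshop -> patio -> office -> porch -> parlor -> nursery -> annex -> hall -> kitchen -> study -> library -> lab -> gallery -> loft -> foyer -> pantry -> chapel

Visit cellar
cellar → workshop
cellar → patio
patio → office
office → porch
porch → parlor
office → nursery
nursery → annex
office → hall
hall → kitchen
kitchen → study
kitchen → library
library → lab
lab → gallery
cellar → loft
cellar → foyer
foyer → pantry
cellar → chapel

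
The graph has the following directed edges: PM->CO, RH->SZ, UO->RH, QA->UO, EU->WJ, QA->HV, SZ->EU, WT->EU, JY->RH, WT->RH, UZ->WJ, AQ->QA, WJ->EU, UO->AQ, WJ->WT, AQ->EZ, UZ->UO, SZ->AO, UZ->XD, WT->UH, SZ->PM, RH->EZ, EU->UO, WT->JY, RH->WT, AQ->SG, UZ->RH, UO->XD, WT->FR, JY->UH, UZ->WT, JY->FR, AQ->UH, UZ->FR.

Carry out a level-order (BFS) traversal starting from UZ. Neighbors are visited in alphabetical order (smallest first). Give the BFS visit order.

UZ, FR, RH, UO, WJ, WT, XD, EZ, SZ, AQ, EU, JY, UH, AO, PM, QA, SG, CO, HV

Visit UZ; enqueue FR, RH, UO, WJ, WT, XD → queue [FR, RH, UO, WJ, WT, XD]
Visit FR → queue [RH, UO, WJ, WT, XD]
Visit RH; enqueue EZ, SZ → queue [UO, WJ, WT, XD, EZ, SZ]
Visit UO; enqueue AQ → queue [WJ, WT, XD, EZ, SZ, AQ]
Visit WJ; enqueue EU → queue [WT, XD, EZ, SZ, AQ, EU]
Visit WT; enqueue JY, UH → queue [XD, EZ, SZ, AQ, EU, JY, UH]
Visit XD → queue [EZ, SZ, AQ, EU, JY, UH]
Visit EZ → queue [SZ, AQ, EU, JY, UH]
Visit SZ; enqueue AO, PM → queue [AQ, EU, JY, UH, AO, PM]
Visit AQ; enqueue QA, SG → queue [EU, JY, UH, AO, PM, QA, SG]
Visit EU → queue [JY, UH, AO, PM, QA, SG]
Visit JY → queue [UH, AO, PM, QA, SG]
Visit UH → queue [AO, PM, QA, SG]
Visit AO → queue [PM, QA, SG]
Visit PM; enqueue CO → queue [QA, SG, CO]
Visit QA; enqueue HV → queue [SG, CO, HV]
Visit SG → queue [CO, HV]
Visit CO → queue [HV]
Visit HV → queue []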